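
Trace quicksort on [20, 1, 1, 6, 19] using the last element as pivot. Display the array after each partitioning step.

Partition 1: pivot=19 at index 3 -> [1, 1, 6, 19, 20]
Partition 2: pivot=6 at index 2 -> [1, 1, 6, 19, 20]
Partition 3: pivot=1 at index 1 -> [1, 1, 6, 19, 20]


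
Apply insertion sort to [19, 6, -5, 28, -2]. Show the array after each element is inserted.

First element 19 is already 'sorted'
Insert 6: shifted 1 elements -> [6, 19, -5, 28, -2]
Insert -5: shifted 2 elements -> [-5, 6, 19, 28, -2]
Insert 28: shifted 0 elements -> [-5, 6, 19, 28, -2]
Insert -2: shifted 3 elements -> [-5, -2, 6, 19, 28]


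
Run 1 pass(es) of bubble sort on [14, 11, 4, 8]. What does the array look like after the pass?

After pass 1: [11, 4, 8, 14] (3 swaps)
Total swaps: 3


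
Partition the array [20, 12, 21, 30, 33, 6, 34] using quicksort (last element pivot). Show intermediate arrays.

Partition 1: pivot=34 at index 6 -> [20, 12, 21, 30, 33, 6, 34]
Partition 2: pivot=6 at index 0 -> [6, 12, 21, 30, 33, 20, 34]
Partition 3: pivot=20 at index 2 -> [6, 12, 20, 30, 33, 21, 34]
Partition 4: pivot=21 at index 3 -> [6, 12, 20, 21, 33, 30, 34]
Partition 5: pivot=30 at index 4 -> [6, 12, 20, 21, 30, 33, 34]


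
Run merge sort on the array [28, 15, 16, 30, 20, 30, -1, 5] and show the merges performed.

Divide and conquer:
  Merge [28] + [15] -> [15, 28]
  Merge [16] + [30] -> [16, 30]
  Merge [15, 28] + [16, 30] -> [15, 16, 28, 30]
  Merge [20] + [30] -> [20, 30]
  Merge [-1] + [5] -> [-1, 5]
  Merge [20, 30] + [-1, 5] -> [-1, 5, 20, 30]
  Merge [15, 16, 28, 30] + [-1, 5, 20, 30] -> [-1, 5, 15, 16, 20, 28, 30, 30]


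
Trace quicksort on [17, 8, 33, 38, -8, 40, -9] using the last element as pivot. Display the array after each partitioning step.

Partition 1: pivot=-9 at index 0 -> [-9, 8, 33, 38, -8, 40, 17]
Partition 2: pivot=17 at index 3 -> [-9, 8, -8, 17, 33, 40, 38]
Partition 3: pivot=-8 at index 1 -> [-9, -8, 8, 17, 33, 40, 38]
Partition 4: pivot=38 at index 5 -> [-9, -8, 8, 17, 33, 38, 40]


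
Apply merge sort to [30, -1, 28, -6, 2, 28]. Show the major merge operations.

Divide and conquer:
  Merge [-1] + [28] -> [-1, 28]
  Merge [30] + [-1, 28] -> [-1, 28, 30]
  Merge [2] + [28] -> [2, 28]
  Merge [-6] + [2, 28] -> [-6, 2, 28]
  Merge [-1, 28, 30] + [-6, 2, 28] -> [-6, -1, 2, 28, 28, 30]


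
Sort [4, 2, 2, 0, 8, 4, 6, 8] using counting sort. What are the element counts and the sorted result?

Count array: [1, 0, 2, 0, 2, 0, 1, 0, 2]
(count[i] = number of elements equal to i)
Cumulative count: [1, 1, 3, 3, 5, 5, 6, 6, 8]
Sorted: [0, 2, 2, 4, 4, 6, 8, 8]


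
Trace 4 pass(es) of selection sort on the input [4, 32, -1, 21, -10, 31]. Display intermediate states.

Pass 1: Select minimum -10 at index 4, swap -> [-10, 32, -1, 21, 4, 31]
Pass 2: Select minimum -1 at index 2, swap -> [-10, -1, 32, 21, 4, 31]
Pass 3: Select minimum 4 at index 4, swap -> [-10, -1, 4, 21, 32, 31]
Pass 4: Select minimum 21 at index 3, swap -> [-10, -1, 4, 21, 32, 31]


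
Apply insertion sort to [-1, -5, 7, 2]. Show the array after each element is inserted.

First element -1 is already 'sorted'
Insert -5: shifted 1 elements -> [-5, -1, 7, 2]
Insert 7: shifted 0 elements -> [-5, -1, 7, 2]
Insert 2: shifted 1 elements -> [-5, -1, 2, 7]


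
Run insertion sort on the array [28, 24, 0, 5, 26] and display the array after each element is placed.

First element 28 is already 'sorted'
Insert 24: shifted 1 elements -> [24, 28, 0, 5, 26]
Insert 0: shifted 2 elements -> [0, 24, 28, 5, 26]
Insert 5: shifted 2 elements -> [0, 5, 24, 28, 26]
Insert 26: shifted 1 elements -> [0, 5, 24, 26, 28]


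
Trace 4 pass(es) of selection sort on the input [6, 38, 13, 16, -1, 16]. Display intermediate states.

Pass 1: Select minimum -1 at index 4, swap -> [-1, 38, 13, 16, 6, 16]
Pass 2: Select minimum 6 at index 4, swap -> [-1, 6, 13, 16, 38, 16]
Pass 3: Select minimum 13 at index 2, swap -> [-1, 6, 13, 16, 38, 16]
Pass 4: Select minimum 16 at index 3, swap -> [-1, 6, 13, 16, 38, 16]


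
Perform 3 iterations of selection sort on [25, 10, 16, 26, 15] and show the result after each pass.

Pass 1: Select minimum 10 at index 1, swap -> [10, 25, 16, 26, 15]
Pass 2: Select minimum 15 at index 4, swap -> [10, 15, 16, 26, 25]
Pass 3: Select minimum 16 at index 2, swap -> [10, 15, 16, 26, 25]


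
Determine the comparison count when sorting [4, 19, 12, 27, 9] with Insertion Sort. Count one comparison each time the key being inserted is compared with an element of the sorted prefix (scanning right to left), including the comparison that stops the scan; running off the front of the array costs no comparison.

Insert 19: 4 <= 19 (stop) = 1 comparison(s) -> [4, 19, 12, 27, 9]
Insert 12: 19 > 12 (shift), 4 <= 12 (stop) = 2 comparison(s) -> [4, 12, 19, 27, 9]
Insert 27: 19 <= 27 (stop) = 1 comparison(s) -> [4, 12, 19, 27, 9]
Insert 9: 27 > 9 (shift), 19 > 9 (shift), 12 > 9 (shift), 4 <= 9 (stop) = 4 comparison(s) -> [4, 9, 12, 19, 27]
Total comparisons: 1 + 2 + 1 + 4 = 8


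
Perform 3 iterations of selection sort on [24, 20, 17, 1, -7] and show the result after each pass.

Pass 1: Select minimum -7 at index 4, swap -> [-7, 20, 17, 1, 24]
Pass 2: Select minimum 1 at index 3, swap -> [-7, 1, 17, 20, 24]
Pass 3: Select minimum 17 at index 2, swap -> [-7, 1, 17, 20, 24]


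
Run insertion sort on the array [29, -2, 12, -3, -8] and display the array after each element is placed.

First element 29 is already 'sorted'
Insert -2: shifted 1 elements -> [-2, 29, 12, -3, -8]
Insert 12: shifted 1 elements -> [-2, 12, 29, -3, -8]
Insert -3: shifted 3 elements -> [-3, -2, 12, 29, -8]
Insert -8: shifted 4 elements -> [-8, -3, -2, 12, 29]


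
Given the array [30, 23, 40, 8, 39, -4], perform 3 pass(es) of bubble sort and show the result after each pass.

After pass 1: [23, 30, 8, 39, -4, 40] (4 swaps)
After pass 2: [23, 8, 30, -4, 39, 40] (2 swaps)
After pass 3: [8, 23, -4, 30, 39, 40] (2 swaps)
Total swaps: 8


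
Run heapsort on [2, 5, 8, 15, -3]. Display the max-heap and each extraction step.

Build heap: [15, 5, 8, 2, -3]
Extract 15: [8, 5, -3, 2, 15]
Extract 8: [5, 2, -3, 8, 15]
Extract 5: [2, -3, 5, 8, 15]
Extract 2: [-3, 2, 5, 8, 15]


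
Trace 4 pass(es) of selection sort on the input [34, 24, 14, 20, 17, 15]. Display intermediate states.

Pass 1: Select minimum 14 at index 2, swap -> [14, 24, 34, 20, 17, 15]
Pass 2: Select minimum 15 at index 5, swap -> [14, 15, 34, 20, 17, 24]
Pass 3: Select minimum 17 at index 4, swap -> [14, 15, 17, 20, 34, 24]
Pass 4: Select minimum 20 at index 3, swap -> [14, 15, 17, 20, 34, 24]


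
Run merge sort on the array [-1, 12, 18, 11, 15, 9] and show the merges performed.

Divide and conquer:
  Merge [12] + [18] -> [12, 18]
  Merge [-1] + [12, 18] -> [-1, 12, 18]
  Merge [15] + [9] -> [9, 15]
  Merge [11] + [9, 15] -> [9, 11, 15]
  Merge [-1, 12, 18] + [9, 11, 15] -> [-1, 9, 11, 12, 15, 18]


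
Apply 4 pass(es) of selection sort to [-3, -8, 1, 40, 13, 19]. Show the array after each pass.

Pass 1: Select minimum -8 at index 1, swap -> [-8, -3, 1, 40, 13, 19]
Pass 2: Select minimum -3 at index 1, swap -> [-8, -3, 1, 40, 13, 19]
Pass 3: Select minimum 1 at index 2, swap -> [-8, -3, 1, 40, 13, 19]
Pass 4: Select minimum 13 at index 4, swap -> [-8, -3, 1, 13, 40, 19]


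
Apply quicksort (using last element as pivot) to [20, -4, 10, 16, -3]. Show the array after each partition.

Partition 1: pivot=-3 at index 1 -> [-4, -3, 10, 16, 20]
Partition 2: pivot=20 at index 4 -> [-4, -3, 10, 16, 20]
Partition 3: pivot=16 at index 3 -> [-4, -3, 10, 16, 20]


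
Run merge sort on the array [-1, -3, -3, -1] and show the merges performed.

Divide and conquer:
  Merge [-1] + [-3] -> [-3, -1]
  Merge [-3] + [-1] -> [-3, -1]
  Merge [-3, -1] + [-3, -1] -> [-3, -3, -1, -1]


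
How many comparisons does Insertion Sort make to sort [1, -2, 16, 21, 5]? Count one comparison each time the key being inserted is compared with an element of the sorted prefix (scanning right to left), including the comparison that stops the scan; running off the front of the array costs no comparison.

Insert -2: 1 > -2 (shift), reached front = 1 comparison(s) -> [-2, 1, 16, 21, 5]
Insert 16: 1 <= 16 (stop) = 1 comparison(s) -> [-2, 1, 16, 21, 5]
Insert 21: 16 <= 21 (stop) = 1 comparison(s) -> [-2, 1, 16, 21, 5]
Insert 5: 21 > 5 (shift), 16 > 5 (shift), 1 <= 5 (stop) = 3 comparison(s) -> [-2, 1, 5, 16, 21]
Total comparisons: 1 + 1 + 1 + 3 = 6


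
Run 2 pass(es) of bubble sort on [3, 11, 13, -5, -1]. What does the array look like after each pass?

After pass 1: [3, 11, -5, -1, 13] (2 swaps)
After pass 2: [3, -5, -1, 11, 13] (2 swaps)
Total swaps: 4


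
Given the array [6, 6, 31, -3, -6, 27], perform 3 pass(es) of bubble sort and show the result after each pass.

After pass 1: [6, 6, -3, -6, 27, 31] (3 swaps)
After pass 2: [6, -3, -6, 6, 27, 31] (2 swaps)
After pass 3: [-3, -6, 6, 6, 27, 31] (2 swaps)
Total swaps: 7


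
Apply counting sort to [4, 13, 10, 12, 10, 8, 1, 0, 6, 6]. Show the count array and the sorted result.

Count array: [1, 1, 0, 0, 1, 0, 2, 0, 1, 0, 2, 0, 1, 1]
(count[i] = number of elements equal to i)
Cumulative count: [1, 2, 2, 2, 3, 3, 5, 5, 6, 6, 8, 8, 9, 10]
Sorted: [0, 1, 4, 6, 6, 8, 10, 10, 12, 13]


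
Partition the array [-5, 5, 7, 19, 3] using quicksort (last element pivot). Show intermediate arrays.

Partition 1: pivot=3 at index 1 -> [-5, 3, 7, 19, 5]
Partition 2: pivot=5 at index 2 -> [-5, 3, 5, 19, 7]
Partition 3: pivot=7 at index 3 -> [-5, 3, 5, 7, 19]


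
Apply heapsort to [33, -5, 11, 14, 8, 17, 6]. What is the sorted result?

Build heap: [33, 14, 17, -5, 8, 11, 6]
Extract 33: [17, 14, 11, -5, 8, 6, 33]
Extract 17: [14, 8, 11, -5, 6, 17, 33]
Extract 14: [11, 8, 6, -5, 14, 17, 33]
Extract 11: [8, -5, 6, 11, 14, 17, 33]
Extract 8: [6, -5, 8, 11, 14, 17, 33]
Extract 6: [-5, 6, 8, 11, 14, 17, 33]


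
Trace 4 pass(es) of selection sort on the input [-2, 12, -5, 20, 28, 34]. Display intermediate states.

Pass 1: Select minimum -5 at index 2, swap -> [-5, 12, -2, 20, 28, 34]
Pass 2: Select minimum -2 at index 2, swap -> [-5, -2, 12, 20, 28, 34]
Pass 3: Select minimum 12 at index 2, swap -> [-5, -2, 12, 20, 28, 34]
Pass 4: Select minimum 20 at index 3, swap -> [-5, -2, 12, 20, 28, 34]


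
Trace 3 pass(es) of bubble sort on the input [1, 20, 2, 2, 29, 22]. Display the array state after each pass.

After pass 1: [1, 2, 2, 20, 22, 29] (3 swaps)
After pass 2: [1, 2, 2, 20, 22, 29] (0 swaps)
After pass 3: [1, 2, 2, 20, 22, 29] (0 swaps)
Total swaps: 3


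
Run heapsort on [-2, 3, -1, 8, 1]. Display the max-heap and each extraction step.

Build heap: [8, 3, -1, -2, 1]
Extract 8: [3, 1, -1, -2, 8]
Extract 3: [1, -2, -1, 3, 8]
Extract 1: [-1, -2, 1, 3, 8]
Extract -1: [-2, -1, 1, 3, 8]


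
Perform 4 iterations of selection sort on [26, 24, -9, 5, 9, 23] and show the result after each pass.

Pass 1: Select minimum -9 at index 2, swap -> [-9, 24, 26, 5, 9, 23]
Pass 2: Select minimum 5 at index 3, swap -> [-9, 5, 26, 24, 9, 23]
Pass 3: Select minimum 9 at index 4, swap -> [-9, 5, 9, 24, 26, 23]
Pass 4: Select minimum 23 at index 5, swap -> [-9, 5, 9, 23, 26, 24]


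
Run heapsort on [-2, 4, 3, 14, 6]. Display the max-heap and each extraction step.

Build heap: [14, 6, 3, 4, -2]
Extract 14: [6, 4, 3, -2, 14]
Extract 6: [4, -2, 3, 6, 14]
Extract 4: [3, -2, 4, 6, 14]
Extract 3: [-2, 3, 4, 6, 14]


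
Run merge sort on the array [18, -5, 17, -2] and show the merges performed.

Divide and conquer:
  Merge [18] + [-5] -> [-5, 18]
  Merge [17] + [-2] -> [-2, 17]
  Merge [-5, 18] + [-2, 17] -> [-5, -2, 17, 18]


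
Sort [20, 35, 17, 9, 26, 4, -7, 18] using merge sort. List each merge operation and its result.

Divide and conquer:
  Merge [20] + [35] -> [20, 35]
  Merge [17] + [9] -> [9, 17]
  Merge [20, 35] + [9, 17] -> [9, 17, 20, 35]
  Merge [26] + [4] -> [4, 26]
  Merge [-7] + [18] -> [-7, 18]
  Merge [4, 26] + [-7, 18] -> [-7, 4, 18, 26]
  Merge [9, 17, 20, 35] + [-7, 4, 18, 26] -> [-7, 4, 9, 17, 18, 20, 26, 35]


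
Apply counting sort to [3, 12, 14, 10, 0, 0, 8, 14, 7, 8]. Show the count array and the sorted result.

Count array: [2, 0, 0, 1, 0, 0, 0, 1, 2, 0, 1, 0, 1, 0, 2]
(count[i] = number of elements equal to i)
Cumulative count: [2, 2, 2, 3, 3, 3, 3, 4, 6, 6, 7, 7, 8, 8, 10]
Sorted: [0, 0, 3, 7, 8, 8, 10, 12, 14, 14]


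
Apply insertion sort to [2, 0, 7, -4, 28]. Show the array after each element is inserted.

First element 2 is already 'sorted'
Insert 0: shifted 1 elements -> [0, 2, 7, -4, 28]
Insert 7: shifted 0 elements -> [0, 2, 7, -4, 28]
Insert -4: shifted 3 elements -> [-4, 0, 2, 7, 28]
Insert 28: shifted 0 elements -> [-4, 0, 2, 7, 28]


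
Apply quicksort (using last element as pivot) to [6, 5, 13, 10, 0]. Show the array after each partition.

Partition 1: pivot=0 at index 0 -> [0, 5, 13, 10, 6]
Partition 2: pivot=6 at index 2 -> [0, 5, 6, 10, 13]
Partition 3: pivot=13 at index 4 -> [0, 5, 6, 10, 13]


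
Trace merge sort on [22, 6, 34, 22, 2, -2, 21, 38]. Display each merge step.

Divide and conquer:
  Merge [22] + [6] -> [6, 22]
  Merge [34] + [22] -> [22, 34]
  Merge [6, 22] + [22, 34] -> [6, 22, 22, 34]
  Merge [2] + [-2] -> [-2, 2]
  Merge [21] + [38] -> [21, 38]
  Merge [-2, 2] + [21, 38] -> [-2, 2, 21, 38]
  Merge [6, 22, 22, 34] + [-2, 2, 21, 38] -> [-2, 2, 6, 21, 22, 22, 34, 38]


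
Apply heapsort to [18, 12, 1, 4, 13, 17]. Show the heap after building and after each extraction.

Build heap: [18, 13, 17, 4, 12, 1]
Extract 18: [17, 13, 1, 4, 12, 18]
Extract 17: [13, 12, 1, 4, 17, 18]
Extract 13: [12, 4, 1, 13, 17, 18]
Extract 12: [4, 1, 12, 13, 17, 18]
Extract 4: [1, 4, 12, 13, 17, 18]


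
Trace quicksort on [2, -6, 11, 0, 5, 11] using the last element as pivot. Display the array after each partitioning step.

Partition 1: pivot=11 at index 5 -> [2, -6, 11, 0, 5, 11]
Partition 2: pivot=5 at index 3 -> [2, -6, 0, 5, 11, 11]
Partition 3: pivot=0 at index 1 -> [-6, 0, 2, 5, 11, 11]


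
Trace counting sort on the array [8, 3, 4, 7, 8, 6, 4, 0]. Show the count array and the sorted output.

Count array: [1, 0, 0, 1, 2, 0, 1, 1, 2]
(count[i] = number of elements equal to i)
Cumulative count: [1, 1, 1, 2, 4, 4, 5, 6, 8]
Sorted: [0, 3, 4, 4, 6, 7, 8, 8]


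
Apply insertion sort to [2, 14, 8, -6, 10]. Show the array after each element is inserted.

First element 2 is already 'sorted'
Insert 14: shifted 0 elements -> [2, 14, 8, -6, 10]
Insert 8: shifted 1 elements -> [2, 8, 14, -6, 10]
Insert -6: shifted 3 elements -> [-6, 2, 8, 14, 10]
Insert 10: shifted 1 elements -> [-6, 2, 8, 10, 14]


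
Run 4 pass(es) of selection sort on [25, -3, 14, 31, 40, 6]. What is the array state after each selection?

Pass 1: Select minimum -3 at index 1, swap -> [-3, 25, 14, 31, 40, 6]
Pass 2: Select minimum 6 at index 5, swap -> [-3, 6, 14, 31, 40, 25]
Pass 3: Select minimum 14 at index 2, swap -> [-3, 6, 14, 31, 40, 25]
Pass 4: Select minimum 25 at index 5, swap -> [-3, 6, 14, 25, 40, 31]


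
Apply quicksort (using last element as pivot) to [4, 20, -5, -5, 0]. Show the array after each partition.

Partition 1: pivot=0 at index 2 -> [-5, -5, 0, 20, 4]
Partition 2: pivot=-5 at index 1 -> [-5, -5, 0, 20, 4]
Partition 3: pivot=4 at index 3 -> [-5, -5, 0, 4, 20]


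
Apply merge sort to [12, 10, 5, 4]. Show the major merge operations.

Divide and conquer:
  Merge [12] + [10] -> [10, 12]
  Merge [5] + [4] -> [4, 5]
  Merge [10, 12] + [4, 5] -> [4, 5, 10, 12]


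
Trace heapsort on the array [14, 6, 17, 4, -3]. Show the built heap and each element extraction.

Build heap: [17, 6, 14, 4, -3]
Extract 17: [14, 6, -3, 4, 17]
Extract 14: [6, 4, -3, 14, 17]
Extract 6: [4, -3, 6, 14, 17]
Extract 4: [-3, 4, 6, 14, 17]


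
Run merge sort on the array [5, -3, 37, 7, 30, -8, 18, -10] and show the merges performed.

Divide and conquer:
  Merge [5] + [-3] -> [-3, 5]
  Merge [37] + [7] -> [7, 37]
  Merge [-3, 5] + [7, 37] -> [-3, 5, 7, 37]
  Merge [30] + [-8] -> [-8, 30]
  Merge [18] + [-10] -> [-10, 18]
  Merge [-8, 30] + [-10, 18] -> [-10, -8, 18, 30]
  Merge [-3, 5, 7, 37] + [-10, -8, 18, 30] -> [-10, -8, -3, 5, 7, 18, 30, 37]


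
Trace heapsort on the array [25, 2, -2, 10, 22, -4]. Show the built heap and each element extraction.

Build heap: [25, 22, -2, 10, 2, -4]
Extract 25: [22, 10, -2, -4, 2, 25]
Extract 22: [10, 2, -2, -4, 22, 25]
Extract 10: [2, -4, -2, 10, 22, 25]
Extract 2: [-2, -4, 2, 10, 22, 25]
Extract -2: [-4, -2, 2, 10, 22, 25]


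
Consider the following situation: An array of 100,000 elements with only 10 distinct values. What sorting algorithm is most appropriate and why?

Best choice: 3-way quicksort or Counting sort
Reason: 3-way (Dutch national flag) partitioning groups every copy of the pivot together, so with only d=10 distinct keys quicksort finishes in O(n log d) expected time, which is effectively linear; counting sort runs in O(n + k) where k is the size of the key range (not the number of distinct values), so it is linear when the 10 values are integers drawn from a small known range


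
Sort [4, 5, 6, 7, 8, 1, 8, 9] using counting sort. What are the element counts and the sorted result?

Count array: [0, 1, 0, 0, 1, 1, 1, 1, 2, 1]
(count[i] = number of elements equal to i)
Cumulative count: [0, 1, 1, 1, 2, 3, 4, 5, 7, 8]
Sorted: [1, 4, 5, 6, 7, 8, 8, 9]


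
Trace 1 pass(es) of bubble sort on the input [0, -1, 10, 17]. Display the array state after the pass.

After pass 1: [-1, 0, 10, 17] (1 swaps)
Total swaps: 1


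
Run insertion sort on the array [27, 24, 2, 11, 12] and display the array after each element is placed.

First element 27 is already 'sorted'
Insert 24: shifted 1 elements -> [24, 27, 2, 11, 12]
Insert 2: shifted 2 elements -> [2, 24, 27, 11, 12]
Insert 11: shifted 2 elements -> [2, 11, 24, 27, 12]
Insert 12: shifted 2 elements -> [2, 11, 12, 24, 27]


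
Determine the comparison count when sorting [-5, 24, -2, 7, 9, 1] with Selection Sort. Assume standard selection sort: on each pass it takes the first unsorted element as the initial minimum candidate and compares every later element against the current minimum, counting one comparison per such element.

Pass 1: scan indices 1..5 for the minimum = 5 comparison(s); min is -5, place at index 0 -> [-5, 24, -2, 7, 9, 1]
Pass 2: scan indices 2..5 for the minimum = 4 comparison(s); min is -2, place at index 1 -> [-5, -2, 24, 7, 9, 1]
Pass 3: scan indices 3..5 for the minimum = 3 comparison(s); min is 1, place at index 2 -> [-5, -2, 1, 7, 9, 24]
Pass 4: scan indices 4..5 for the minimum = 2 comparison(s); min is 7, place at index 3 -> [-5, -2, 1, 7, 9, 24]
Pass 5: scan indices 5..5 for the minimum = 1 comparison(s); min is 9, place at index 4 -> [-5, -2, 1, 7, 9, 24]
Selection sort always scans the whole unsorted suffix, so the count is (n-1) + (n-2) + ... + 1 = n(n-1)/2 = 6*5/2 = 15 regardless of the input order.
Total comparisons: 5 + 4 + 3 + 2 + 1 = 15


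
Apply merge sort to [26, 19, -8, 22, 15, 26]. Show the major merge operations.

Divide and conquer:
  Merge [19] + [-8] -> [-8, 19]
  Merge [26] + [-8, 19] -> [-8, 19, 26]
  Merge [15] + [26] -> [15, 26]
  Merge [22] + [15, 26] -> [15, 22, 26]
  Merge [-8, 19, 26] + [15, 22, 26] -> [-8, 15, 19, 22, 26, 26]


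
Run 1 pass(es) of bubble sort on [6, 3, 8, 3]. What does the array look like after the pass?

After pass 1: [3, 6, 3, 8] (2 swaps)
Total swaps: 2


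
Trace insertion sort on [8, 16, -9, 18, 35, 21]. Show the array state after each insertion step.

First element 8 is already 'sorted'
Insert 16: shifted 0 elements -> [8, 16, -9, 18, 35, 21]
Insert -9: shifted 2 elements -> [-9, 8, 16, 18, 35, 21]
Insert 18: shifted 0 elements -> [-9, 8, 16, 18, 35, 21]
Insert 35: shifted 0 elements -> [-9, 8, 16, 18, 35, 21]
Insert 21: shifted 1 elements -> [-9, 8, 16, 18, 21, 35]


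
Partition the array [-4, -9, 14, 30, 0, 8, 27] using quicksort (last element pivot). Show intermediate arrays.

Partition 1: pivot=27 at index 5 -> [-4, -9, 14, 0, 8, 27, 30]
Partition 2: pivot=8 at index 3 -> [-4, -9, 0, 8, 14, 27, 30]
Partition 3: pivot=0 at index 2 -> [-4, -9, 0, 8, 14, 27, 30]
Partition 4: pivot=-9 at index 0 -> [-9, -4, 0, 8, 14, 27, 30]


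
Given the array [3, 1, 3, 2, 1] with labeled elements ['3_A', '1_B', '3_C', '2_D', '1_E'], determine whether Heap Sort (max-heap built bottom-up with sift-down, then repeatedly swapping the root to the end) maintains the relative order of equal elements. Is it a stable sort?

Trace Heap Sort on the labeled array (the key is the number; the letter only tracks identity):
  Build max-heap: [3_A, 2_D, 3_C, 1_B, 1_E]
  Swap root 3_A to index 4, re-heapify first 4 -> [3_C, 2_D, 1_E, 1_B, 3_A]
  Swap root 3_C to index 3, re-heapify first 3 -> [2_D, 1_B, 1_E, 3_C, 3_A]
  Swap root 2_D to index 2, re-heapify first 2 -> [1_E, 1_B, 2_D, 3_C, 3_A]
  Swap root 1_E to index 1, re-heapify first 1 -> [1_B, 1_E, 2_D, 3_C, 3_A]
Final order: [1_B, 1_E, 2_D, 3_C, 3_A]
Equal keys:
  value 1: originally 1_B, 1_E; after sorting 1_B, 1_E -> order preserved
  value 3: originally 3_A, 3_C; after sorting 3_C, 3_A -> order changed
Equal keys were reordered, so Heap Sort is not stable: heap construction and root-to-end swaps move elements without regard to the original order of equal keys. (One such input is enough; an unstable sort may happen to preserve order on other inputs, but it gives no guarantee.)
Answer: Not stable


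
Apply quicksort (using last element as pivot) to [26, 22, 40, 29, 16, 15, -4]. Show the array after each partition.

Partition 1: pivot=-4 at index 0 -> [-4, 22, 40, 29, 16, 15, 26]
Partition 2: pivot=26 at index 4 -> [-4, 22, 16, 15, 26, 29, 40]
Partition 3: pivot=15 at index 1 -> [-4, 15, 16, 22, 26, 29, 40]
Partition 4: pivot=22 at index 3 -> [-4, 15, 16, 22, 26, 29, 40]
Partition 5: pivot=40 at index 6 -> [-4, 15, 16, 22, 26, 29, 40]


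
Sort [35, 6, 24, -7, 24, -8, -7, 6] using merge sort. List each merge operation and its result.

Divide and conquer:
  Merge [35] + [6] -> [6, 35]
  Merge [24] + [-7] -> [-7, 24]
  Merge [6, 35] + [-7, 24] -> [-7, 6, 24, 35]
  Merge [24] + [-8] -> [-8, 24]
  Merge [-7] + [6] -> [-7, 6]
  Merge [-8, 24] + [-7, 6] -> [-8, -7, 6, 24]
  Merge [-7, 6, 24, 35] + [-8, -7, 6, 24] -> [-8, -7, -7, 6, 6, 24, 24, 35]


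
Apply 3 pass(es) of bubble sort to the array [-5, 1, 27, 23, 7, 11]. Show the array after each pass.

After pass 1: [-5, 1, 23, 7, 11, 27] (3 swaps)
After pass 2: [-5, 1, 7, 11, 23, 27] (2 swaps)
After pass 3: [-5, 1, 7, 11, 23, 27] (0 swaps)
Total swaps: 5


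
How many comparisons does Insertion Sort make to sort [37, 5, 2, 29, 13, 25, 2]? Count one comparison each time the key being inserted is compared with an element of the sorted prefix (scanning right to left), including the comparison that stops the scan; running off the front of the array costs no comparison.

Insert 5: 37 > 5 (shift), reached front = 1 comparison(s) -> [5, 37, 2, 29, 13, 25, 2]
Insert 2: 37 > 2 (shift), 5 > 2 (shift), reached front = 2 comparison(s) -> [2, 5, 37, 29, 13, 25, 2]
Insert 29: 37 > 29 (shift), 5 <= 29 (stop) = 2 comparison(s) -> [2, 5, 29, 37, 13, 25, 2]
Insert 13: 37 > 13 (shift), 29 > 13 (shift), 5 <= 13 (stop) = 3 comparison(s) -> [2, 5, 13, 29, 37, 25, 2]
Insert 25: 37 > 25 (shift), 29 > 25 (shift), 13 <= 25 (stop) = 3 comparison(s) -> [2, 5, 13, 25, 29, 37, 2]
Insert 2: 37 > 2 (shift), 29 > 2 (shift), 25 > 2 (shift), 13 > 2 (shift), 5 > 2 (shift), 2 <= 2 (stop) = 6 comparison(s) -> [2, 2, 5, 13, 25, 29, 37]
Total comparisons: 1 + 2 + 2 + 3 + 3 + 6 = 17


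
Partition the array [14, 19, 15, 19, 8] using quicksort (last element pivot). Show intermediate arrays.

Partition 1: pivot=8 at index 0 -> [8, 19, 15, 19, 14]
Partition 2: pivot=14 at index 1 -> [8, 14, 15, 19, 19]
Partition 3: pivot=19 at index 4 -> [8, 14, 15, 19, 19]
Partition 4: pivot=19 at index 3 -> [8, 14, 15, 19, 19]


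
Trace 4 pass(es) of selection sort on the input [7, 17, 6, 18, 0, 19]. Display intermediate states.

Pass 1: Select minimum 0 at index 4, swap -> [0, 17, 6, 18, 7, 19]
Pass 2: Select minimum 6 at index 2, swap -> [0, 6, 17, 18, 7, 19]
Pass 3: Select minimum 7 at index 4, swap -> [0, 6, 7, 18, 17, 19]
Pass 4: Select minimum 17 at index 4, swap -> [0, 6, 7, 17, 18, 19]


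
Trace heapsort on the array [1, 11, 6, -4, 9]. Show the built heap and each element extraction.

Build heap: [11, 9, 6, -4, 1]
Extract 11: [9, 1, 6, -4, 11]
Extract 9: [6, 1, -4, 9, 11]
Extract 6: [1, -4, 6, 9, 11]
Extract 1: [-4, 1, 6, 9, 11]


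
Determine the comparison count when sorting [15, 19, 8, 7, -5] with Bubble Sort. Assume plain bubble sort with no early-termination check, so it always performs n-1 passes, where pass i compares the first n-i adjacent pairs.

Pass 1: compare adjacent pairs (0,1)..(3,4) = 4 comparison(s), 3 swap(s) -> [15, 8, 7, -5, 19]
Pass 2: compare adjacent pairs (0,1)..(2,3) = 3 comparison(s), 3 swap(s) -> [8, 7, -5, 15, 19]
Pass 3: compare adjacent pairs (0,1)..(1,2) = 2 comparison(s), 2 swap(s) -> [7, -5, 8, 15, 19]
Pass 4: compare adjacent pairs (0,1)..(0,1) = 1 comparison(s), 1 swap(s) -> [-5, 7, 8, 15, 19]
Total comparisons: 4 + 3 + 2 + 1 = 10


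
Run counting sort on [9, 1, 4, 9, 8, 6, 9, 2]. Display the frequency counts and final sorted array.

Count array: [0, 1, 1, 0, 1, 0, 1, 0, 1, 3]
(count[i] = number of elements equal to i)
Cumulative count: [0, 1, 2, 2, 3, 3, 4, 4, 5, 8]
Sorted: [1, 2, 4, 6, 8, 9, 9, 9]


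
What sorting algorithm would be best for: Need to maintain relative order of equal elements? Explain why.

Best choice: Merge sort or Insertion sort
Reason: Both are stable; quicksort and heapsort are not stable


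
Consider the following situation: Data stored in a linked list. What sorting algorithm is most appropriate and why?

Best choice: Merge sort
Reason: Merge sort doesn't require random access; can be done in O(1) extra space for linked lists


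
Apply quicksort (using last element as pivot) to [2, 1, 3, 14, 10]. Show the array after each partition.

Partition 1: pivot=10 at index 3 -> [2, 1, 3, 10, 14]
Partition 2: pivot=3 at index 2 -> [2, 1, 3, 10, 14]
Partition 3: pivot=1 at index 0 -> [1, 2, 3, 10, 14]


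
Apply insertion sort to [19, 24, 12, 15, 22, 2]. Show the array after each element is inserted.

First element 19 is already 'sorted'
Insert 24: shifted 0 elements -> [19, 24, 12, 15, 22, 2]
Insert 12: shifted 2 elements -> [12, 19, 24, 15, 22, 2]
Insert 15: shifted 2 elements -> [12, 15, 19, 24, 22, 2]
Insert 22: shifted 1 elements -> [12, 15, 19, 22, 24, 2]
Insert 2: shifted 5 elements -> [2, 12, 15, 19, 22, 24]


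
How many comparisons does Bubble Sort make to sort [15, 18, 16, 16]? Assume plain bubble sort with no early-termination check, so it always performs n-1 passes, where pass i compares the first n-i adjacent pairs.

Pass 1: compare adjacent pairs (0,1)..(2,3) = 3 comparison(s), 2 swap(s) -> [15, 16, 16, 18]
Pass 2: compare adjacent pairs (0,1)..(1,2) = 2 comparison(s), 0 swap(s) -> [15, 16, 16, 18]
Pass 3: compare adjacent pairs (0,1)..(0,1) = 1 comparison(s), 0 swap(s) -> [15, 16, 16, 18]
Total comparisons: 3 + 2 + 1 = 6


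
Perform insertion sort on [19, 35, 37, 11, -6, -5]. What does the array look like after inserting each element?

First element 19 is already 'sorted'
Insert 35: shifted 0 elements -> [19, 35, 37, 11, -6, -5]
Insert 37: shifted 0 elements -> [19, 35, 37, 11, -6, -5]
Insert 11: shifted 3 elements -> [11, 19, 35, 37, -6, -5]
Insert -6: shifted 4 elements -> [-6, 11, 19, 35, 37, -5]
Insert -5: shifted 4 elements -> [-6, -5, 11, 19, 35, 37]


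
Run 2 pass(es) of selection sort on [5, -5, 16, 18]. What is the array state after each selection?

Pass 1: Select minimum -5 at index 1, swap -> [-5, 5, 16, 18]
Pass 2: Select minimum 5 at index 1, swap -> [-5, 5, 16, 18]


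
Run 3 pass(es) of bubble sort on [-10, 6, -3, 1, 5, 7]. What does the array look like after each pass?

After pass 1: [-10, -3, 1, 5, 6, 7] (3 swaps)
After pass 2: [-10, -3, 1, 5, 6, 7] (0 swaps)
After pass 3: [-10, -3, 1, 5, 6, 7] (0 swaps)
Total swaps: 3


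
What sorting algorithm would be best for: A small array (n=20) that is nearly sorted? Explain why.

Best choice: Insertion sort
Reason: Insertion sort is O(n) for nearly sorted arrays and has low overhead


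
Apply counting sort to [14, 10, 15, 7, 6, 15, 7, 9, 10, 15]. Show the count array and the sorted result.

Count array: [0, 0, 0, 0, 0, 0, 1, 2, 0, 1, 2, 0, 0, 0, 1, 3]
(count[i] = number of elements equal to i)
Cumulative count: [0, 0, 0, 0, 0, 0, 1, 3, 3, 4, 6, 6, 6, 6, 7, 10]
Sorted: [6, 7, 7, 9, 10, 10, 14, 15, 15, 15]


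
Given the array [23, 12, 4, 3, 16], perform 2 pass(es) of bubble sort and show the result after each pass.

After pass 1: [12, 4, 3, 16, 23] (4 swaps)
After pass 2: [4, 3, 12, 16, 23] (2 swaps)
Total swaps: 6


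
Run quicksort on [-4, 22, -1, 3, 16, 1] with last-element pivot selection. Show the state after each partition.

Partition 1: pivot=1 at index 2 -> [-4, -1, 1, 3, 16, 22]
Partition 2: pivot=-1 at index 1 -> [-4, -1, 1, 3, 16, 22]
Partition 3: pivot=22 at index 5 -> [-4, -1, 1, 3, 16, 22]
Partition 4: pivot=16 at index 4 -> [-4, -1, 1, 3, 16, 22]


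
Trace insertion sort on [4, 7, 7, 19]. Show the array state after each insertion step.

First element 4 is already 'sorted'
Insert 7: shifted 0 elements -> [4, 7, 7, 19]
Insert 7: shifted 0 elements -> [4, 7, 7, 19]
Insert 19: shifted 0 elements -> [4, 7, 7, 19]


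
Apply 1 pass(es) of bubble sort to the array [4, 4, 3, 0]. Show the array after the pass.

After pass 1: [4, 3, 0, 4] (2 swaps)
Total swaps: 2


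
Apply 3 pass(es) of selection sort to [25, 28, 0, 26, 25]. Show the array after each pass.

Pass 1: Select minimum 0 at index 2, swap -> [0, 28, 25, 26, 25]
Pass 2: Select minimum 25 at index 2, swap -> [0, 25, 28, 26, 25]
Pass 3: Select minimum 25 at index 4, swap -> [0, 25, 25, 26, 28]


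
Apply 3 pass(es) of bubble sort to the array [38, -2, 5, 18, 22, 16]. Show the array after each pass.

After pass 1: [-2, 5, 18, 22, 16, 38] (5 swaps)
After pass 2: [-2, 5, 18, 16, 22, 38] (1 swaps)
After pass 3: [-2, 5, 16, 18, 22, 38] (1 swaps)
Total swaps: 7


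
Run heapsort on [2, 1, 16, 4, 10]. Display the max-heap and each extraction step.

Build heap: [16, 10, 2, 4, 1]
Extract 16: [10, 4, 2, 1, 16]
Extract 10: [4, 1, 2, 10, 16]
Extract 4: [2, 1, 4, 10, 16]
Extract 2: [1, 2, 4, 10, 16]


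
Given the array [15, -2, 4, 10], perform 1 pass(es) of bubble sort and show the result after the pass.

After pass 1: [-2, 4, 10, 15] (3 swaps)
Total swaps: 3


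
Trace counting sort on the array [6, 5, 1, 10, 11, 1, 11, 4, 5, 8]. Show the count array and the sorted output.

Count array: [0, 2, 0, 0, 1, 2, 1, 0, 1, 0, 1, 2]
(count[i] = number of elements equal to i)
Cumulative count: [0, 2, 2, 2, 3, 5, 6, 6, 7, 7, 8, 10]
Sorted: [1, 1, 4, 5, 5, 6, 8, 10, 11, 11]


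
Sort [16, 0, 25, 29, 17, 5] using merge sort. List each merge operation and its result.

Divide and conquer:
  Merge [0] + [25] -> [0, 25]
  Merge [16] + [0, 25] -> [0, 16, 25]
  Merge [17] + [5] -> [5, 17]
  Merge [29] + [5, 17] -> [5, 17, 29]
  Merge [0, 16, 25] + [5, 17, 29] -> [0, 5, 16, 17, 25, 29]


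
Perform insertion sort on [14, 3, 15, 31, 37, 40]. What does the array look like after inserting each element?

First element 14 is already 'sorted'
Insert 3: shifted 1 elements -> [3, 14, 15, 31, 37, 40]
Insert 15: shifted 0 elements -> [3, 14, 15, 31, 37, 40]
Insert 31: shifted 0 elements -> [3, 14, 15, 31, 37, 40]
Insert 37: shifted 0 elements -> [3, 14, 15, 31, 37, 40]
Insert 40: shifted 0 elements -> [3, 14, 15, 31, 37, 40]


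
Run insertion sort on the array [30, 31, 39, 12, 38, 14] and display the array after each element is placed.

First element 30 is already 'sorted'
Insert 31: shifted 0 elements -> [30, 31, 39, 12, 38, 14]
Insert 39: shifted 0 elements -> [30, 31, 39, 12, 38, 14]
Insert 12: shifted 3 elements -> [12, 30, 31, 39, 38, 14]
Insert 38: shifted 1 elements -> [12, 30, 31, 38, 39, 14]
Insert 14: shifted 4 elements -> [12, 14, 30, 31, 38, 39]


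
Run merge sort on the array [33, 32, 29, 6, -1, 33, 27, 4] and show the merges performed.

Divide and conquer:
  Merge [33] + [32] -> [32, 33]
  Merge [29] + [6] -> [6, 29]
  Merge [32, 33] + [6, 29] -> [6, 29, 32, 33]
  Merge [-1] + [33] -> [-1, 33]
  Merge [27] + [4] -> [4, 27]
  Merge [-1, 33] + [4, 27] -> [-1, 4, 27, 33]
  Merge [6, 29, 32, 33] + [-1, 4, 27, 33] -> [-1, 4, 6, 27, 29, 32, 33, 33]


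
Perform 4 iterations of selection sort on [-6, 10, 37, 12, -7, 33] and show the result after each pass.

Pass 1: Select minimum -7 at index 4, swap -> [-7, 10, 37, 12, -6, 33]
Pass 2: Select minimum -6 at index 4, swap -> [-7, -6, 37, 12, 10, 33]
Pass 3: Select minimum 10 at index 4, swap -> [-7, -6, 10, 12, 37, 33]
Pass 4: Select minimum 12 at index 3, swap -> [-7, -6, 10, 12, 37, 33]


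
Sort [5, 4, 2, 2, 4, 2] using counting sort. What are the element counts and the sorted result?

Count array: [0, 0, 3, 0, 2, 1]
(count[i] = number of elements equal to i)
Cumulative count: [0, 0, 3, 3, 5, 6]
Sorted: [2, 2, 2, 4, 4, 5]


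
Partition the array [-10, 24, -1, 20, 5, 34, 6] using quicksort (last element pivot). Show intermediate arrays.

Partition 1: pivot=6 at index 3 -> [-10, -1, 5, 6, 24, 34, 20]
Partition 2: pivot=5 at index 2 -> [-10, -1, 5, 6, 24, 34, 20]
Partition 3: pivot=-1 at index 1 -> [-10, -1, 5, 6, 24, 34, 20]
Partition 4: pivot=20 at index 4 -> [-10, -1, 5, 6, 20, 34, 24]
Partition 5: pivot=24 at index 5 -> [-10, -1, 5, 6, 20, 24, 34]


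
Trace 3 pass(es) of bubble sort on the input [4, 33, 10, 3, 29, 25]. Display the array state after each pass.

After pass 1: [4, 10, 3, 29, 25, 33] (4 swaps)
After pass 2: [4, 3, 10, 25, 29, 33] (2 swaps)
After pass 3: [3, 4, 10, 25, 29, 33] (1 swaps)
Total swaps: 7


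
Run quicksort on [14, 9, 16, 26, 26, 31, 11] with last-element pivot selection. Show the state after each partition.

Partition 1: pivot=11 at index 1 -> [9, 11, 16, 26, 26, 31, 14]
Partition 2: pivot=14 at index 2 -> [9, 11, 14, 26, 26, 31, 16]
Partition 3: pivot=16 at index 3 -> [9, 11, 14, 16, 26, 31, 26]
Partition 4: pivot=26 at index 5 -> [9, 11, 14, 16, 26, 26, 31]


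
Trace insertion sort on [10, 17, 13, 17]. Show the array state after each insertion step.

First element 10 is already 'sorted'
Insert 17: shifted 0 elements -> [10, 17, 13, 17]
Insert 13: shifted 1 elements -> [10, 13, 17, 17]
Insert 17: shifted 0 elements -> [10, 13, 17, 17]


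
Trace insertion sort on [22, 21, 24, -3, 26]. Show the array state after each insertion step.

First element 22 is already 'sorted'
Insert 21: shifted 1 elements -> [21, 22, 24, -3, 26]
Insert 24: shifted 0 elements -> [21, 22, 24, -3, 26]
Insert -3: shifted 3 elements -> [-3, 21, 22, 24, 26]
Insert 26: shifted 0 elements -> [-3, 21, 22, 24, 26]


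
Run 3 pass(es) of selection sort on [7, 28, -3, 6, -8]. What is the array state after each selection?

Pass 1: Select minimum -8 at index 4, swap -> [-8, 28, -3, 6, 7]
Pass 2: Select minimum -3 at index 2, swap -> [-8, -3, 28, 6, 7]
Pass 3: Select minimum 6 at index 3, swap -> [-8, -3, 6, 28, 7]


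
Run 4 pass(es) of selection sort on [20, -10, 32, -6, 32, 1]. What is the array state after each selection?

Pass 1: Select minimum -10 at index 1, swap -> [-10, 20, 32, -6, 32, 1]
Pass 2: Select minimum -6 at index 3, swap -> [-10, -6, 32, 20, 32, 1]
Pass 3: Select minimum 1 at index 5, swap -> [-10, -6, 1, 20, 32, 32]
Pass 4: Select minimum 20 at index 3, swap -> [-10, -6, 1, 20, 32, 32]


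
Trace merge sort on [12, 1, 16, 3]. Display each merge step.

Divide and conquer:
  Merge [12] + [1] -> [1, 12]
  Merge [16] + [3] -> [3, 16]
  Merge [1, 12] + [3, 16] -> [1, 3, 12, 16]


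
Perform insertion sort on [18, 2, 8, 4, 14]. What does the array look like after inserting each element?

First element 18 is already 'sorted'
Insert 2: shifted 1 elements -> [2, 18, 8, 4, 14]
Insert 8: shifted 1 elements -> [2, 8, 18, 4, 14]
Insert 4: shifted 2 elements -> [2, 4, 8, 18, 14]
Insert 14: shifted 1 elements -> [2, 4, 8, 14, 18]


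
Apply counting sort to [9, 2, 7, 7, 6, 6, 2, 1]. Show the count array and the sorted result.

Count array: [0, 1, 2, 0, 0, 0, 2, 2, 0, 1]
(count[i] = number of elements equal to i)
Cumulative count: [0, 1, 3, 3, 3, 3, 5, 7, 7, 8]
Sorted: [1, 2, 2, 6, 6, 7, 7, 9]


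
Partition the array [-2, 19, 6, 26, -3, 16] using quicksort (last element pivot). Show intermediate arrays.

Partition 1: pivot=16 at index 3 -> [-2, 6, -3, 16, 19, 26]
Partition 2: pivot=-3 at index 0 -> [-3, 6, -2, 16, 19, 26]
Partition 3: pivot=-2 at index 1 -> [-3, -2, 6, 16, 19, 26]
Partition 4: pivot=26 at index 5 -> [-3, -2, 6, 16, 19, 26]


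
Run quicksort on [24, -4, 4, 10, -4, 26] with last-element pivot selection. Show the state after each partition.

Partition 1: pivot=26 at index 5 -> [24, -4, 4, 10, -4, 26]
Partition 2: pivot=-4 at index 1 -> [-4, -4, 4, 10, 24, 26]
Partition 3: pivot=24 at index 4 -> [-4, -4, 4, 10, 24, 26]
Partition 4: pivot=10 at index 3 -> [-4, -4, 4, 10, 24, 26]


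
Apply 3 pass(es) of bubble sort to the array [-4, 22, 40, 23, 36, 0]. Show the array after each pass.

After pass 1: [-4, 22, 23, 36, 0, 40] (3 swaps)
After pass 2: [-4, 22, 23, 0, 36, 40] (1 swaps)
After pass 3: [-4, 22, 0, 23, 36, 40] (1 swaps)
Total swaps: 5


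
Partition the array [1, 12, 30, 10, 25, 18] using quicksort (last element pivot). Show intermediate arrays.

Partition 1: pivot=18 at index 3 -> [1, 12, 10, 18, 25, 30]
Partition 2: pivot=10 at index 1 -> [1, 10, 12, 18, 25, 30]
Partition 3: pivot=30 at index 5 -> [1, 10, 12, 18, 25, 30]


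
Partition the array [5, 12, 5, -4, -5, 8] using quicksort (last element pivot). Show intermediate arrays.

Partition 1: pivot=8 at index 4 -> [5, 5, -4, -5, 8, 12]
Partition 2: pivot=-5 at index 0 -> [-5, 5, -4, 5, 8, 12]
Partition 3: pivot=5 at index 3 -> [-5, 5, -4, 5, 8, 12]
Partition 4: pivot=-4 at index 1 -> [-5, -4, 5, 5, 8, 12]


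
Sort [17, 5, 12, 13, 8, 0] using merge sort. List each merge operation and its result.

Divide and conquer:
  Merge [5] + [12] -> [5, 12]
  Merge [17] + [5, 12] -> [5, 12, 17]
  Merge [8] + [0] -> [0, 8]
  Merge [13] + [0, 8] -> [0, 8, 13]
  Merge [5, 12, 17] + [0, 8, 13] -> [0, 5, 8, 12, 13, 17]


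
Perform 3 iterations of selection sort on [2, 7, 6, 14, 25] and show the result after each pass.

Pass 1: Select minimum 2 at index 0, swap -> [2, 7, 6, 14, 25]
Pass 2: Select minimum 6 at index 2, swap -> [2, 6, 7, 14, 25]
Pass 3: Select minimum 7 at index 2, swap -> [2, 6, 7, 14, 25]


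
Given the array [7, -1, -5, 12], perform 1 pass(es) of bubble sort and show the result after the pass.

After pass 1: [-1, -5, 7, 12] (2 swaps)
Total swaps: 2


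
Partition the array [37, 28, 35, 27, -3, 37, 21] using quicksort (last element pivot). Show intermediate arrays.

Partition 1: pivot=21 at index 1 -> [-3, 21, 35, 27, 37, 37, 28]
Partition 2: pivot=28 at index 3 -> [-3, 21, 27, 28, 37, 37, 35]
Partition 3: pivot=35 at index 4 -> [-3, 21, 27, 28, 35, 37, 37]
Partition 4: pivot=37 at index 6 -> [-3, 21, 27, 28, 35, 37, 37]


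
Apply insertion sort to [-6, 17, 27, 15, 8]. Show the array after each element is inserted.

First element -6 is already 'sorted'
Insert 17: shifted 0 elements -> [-6, 17, 27, 15, 8]
Insert 27: shifted 0 elements -> [-6, 17, 27, 15, 8]
Insert 15: shifted 2 elements -> [-6, 15, 17, 27, 8]
Insert 8: shifted 3 elements -> [-6, 8, 15, 17, 27]


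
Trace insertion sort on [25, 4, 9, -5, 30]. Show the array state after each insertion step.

First element 25 is already 'sorted'
Insert 4: shifted 1 elements -> [4, 25, 9, -5, 30]
Insert 9: shifted 1 elements -> [4, 9, 25, -5, 30]
Insert -5: shifted 3 elements -> [-5, 4, 9, 25, 30]
Insert 30: shifted 0 elements -> [-5, 4, 9, 25, 30]
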